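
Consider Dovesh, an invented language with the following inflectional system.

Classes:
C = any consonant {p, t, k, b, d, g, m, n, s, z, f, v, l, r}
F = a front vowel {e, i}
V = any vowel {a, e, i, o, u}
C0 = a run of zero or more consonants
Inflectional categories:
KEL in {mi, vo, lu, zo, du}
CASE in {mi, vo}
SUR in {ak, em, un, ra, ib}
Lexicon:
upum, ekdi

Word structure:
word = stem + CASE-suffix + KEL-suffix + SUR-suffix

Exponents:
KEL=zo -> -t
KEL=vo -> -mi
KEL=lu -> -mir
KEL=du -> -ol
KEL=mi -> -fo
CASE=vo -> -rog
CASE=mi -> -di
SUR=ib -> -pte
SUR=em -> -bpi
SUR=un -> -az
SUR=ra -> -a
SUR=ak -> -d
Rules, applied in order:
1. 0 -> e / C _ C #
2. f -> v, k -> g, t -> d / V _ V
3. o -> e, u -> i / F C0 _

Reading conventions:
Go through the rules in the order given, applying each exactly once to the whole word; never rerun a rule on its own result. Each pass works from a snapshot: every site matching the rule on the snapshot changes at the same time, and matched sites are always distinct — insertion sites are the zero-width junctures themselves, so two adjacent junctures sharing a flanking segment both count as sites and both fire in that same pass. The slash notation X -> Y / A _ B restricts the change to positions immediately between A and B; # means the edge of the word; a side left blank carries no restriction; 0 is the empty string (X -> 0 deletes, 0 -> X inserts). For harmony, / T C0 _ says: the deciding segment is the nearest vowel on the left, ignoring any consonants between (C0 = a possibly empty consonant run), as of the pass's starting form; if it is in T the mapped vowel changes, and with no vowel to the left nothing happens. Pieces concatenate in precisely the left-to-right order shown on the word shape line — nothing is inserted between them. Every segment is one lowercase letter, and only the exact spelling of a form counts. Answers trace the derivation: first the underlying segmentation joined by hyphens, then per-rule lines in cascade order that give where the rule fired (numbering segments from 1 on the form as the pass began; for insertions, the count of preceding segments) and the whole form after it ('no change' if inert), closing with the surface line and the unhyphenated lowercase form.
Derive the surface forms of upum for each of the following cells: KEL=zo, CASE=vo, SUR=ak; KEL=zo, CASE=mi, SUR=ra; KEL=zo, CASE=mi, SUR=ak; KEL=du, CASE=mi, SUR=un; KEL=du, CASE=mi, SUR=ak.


cell KEL=zo, CASE=vo, SUR=ak:
underlying: upum-rog-t-d
1. 0 -> e / C _ C #: inserts after position(s) 8: upumrogted
2. f -> v, k -> g, t -> d / V _ V: no change
3. o -> e, u -> i / F C0 _: no change
surface: upumrogted

cell KEL=zo, CASE=mi, SUR=ra:
underlying: upum-di-t-a
1. 0 -> e / C _ C #: no change
2. f -> v, k -> g, t -> d / V _ V: fires at position(s) 7: upumdida
3. o -> e, u -> i / F C0 _: no change
surface: upumdida

cell KEL=zo, CASE=mi, SUR=ak:
underlying: upum-di-t-d
1. 0 -> e / C _ C #: inserts after position(s) 7: upumdited
2. f -> v, k -> g, t -> d / V _ V: fires at position(s) 7: upumdided
3. o -> e, u -> i / F C0 _: no change
surface: upumdided

cell KEL=du, CASE=mi, SUR=un:
underlying: upum-di-ol-az
1. 0 -> e / C _ C #: no change
2. f -> v, k -> g, t -> d / V _ V: no change
3. o -> e, u -> i / F C0 _: fires at position(s) 7: upumdielaz
surface: upumdielaz

cell KEL=du, CASE=mi, SUR=ak:
underlying: upum-di-ol-d
1. 0 -> e / C _ C #: inserts after position(s) 8: upumdioled
2. f -> v, k -> g, t -> d / V _ V: no change
3. o -> e, u -> i / F C0 _: fires at position(s) 7: upumdieled
surface: upumdieled


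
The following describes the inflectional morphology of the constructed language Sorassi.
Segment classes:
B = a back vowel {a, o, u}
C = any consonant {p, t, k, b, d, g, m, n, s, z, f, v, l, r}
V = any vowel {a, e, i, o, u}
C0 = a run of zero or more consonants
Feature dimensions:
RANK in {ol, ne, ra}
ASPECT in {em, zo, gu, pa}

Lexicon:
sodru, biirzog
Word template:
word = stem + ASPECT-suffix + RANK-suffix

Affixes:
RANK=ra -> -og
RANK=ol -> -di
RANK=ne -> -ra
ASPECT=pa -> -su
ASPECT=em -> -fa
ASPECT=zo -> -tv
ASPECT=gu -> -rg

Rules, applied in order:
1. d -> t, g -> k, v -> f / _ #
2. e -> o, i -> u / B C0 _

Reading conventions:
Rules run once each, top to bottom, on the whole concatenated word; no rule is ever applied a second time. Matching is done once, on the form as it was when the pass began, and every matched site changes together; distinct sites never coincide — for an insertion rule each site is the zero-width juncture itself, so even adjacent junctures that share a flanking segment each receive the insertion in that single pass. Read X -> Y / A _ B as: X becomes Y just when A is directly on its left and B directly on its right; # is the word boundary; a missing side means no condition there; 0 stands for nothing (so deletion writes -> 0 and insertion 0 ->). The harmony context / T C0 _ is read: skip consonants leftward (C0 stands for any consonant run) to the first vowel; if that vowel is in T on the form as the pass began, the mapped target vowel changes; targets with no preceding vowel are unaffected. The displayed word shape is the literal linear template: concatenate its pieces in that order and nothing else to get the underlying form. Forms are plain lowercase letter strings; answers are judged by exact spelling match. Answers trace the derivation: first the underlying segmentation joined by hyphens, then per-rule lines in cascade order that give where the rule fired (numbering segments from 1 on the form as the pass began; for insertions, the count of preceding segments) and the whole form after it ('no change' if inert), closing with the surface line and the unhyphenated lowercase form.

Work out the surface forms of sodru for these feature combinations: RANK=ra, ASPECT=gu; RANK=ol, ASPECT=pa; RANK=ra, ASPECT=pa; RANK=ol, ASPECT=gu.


cell RANK=ra, ASPECT=gu:
underlying: sodru-rg-og
1. d -> t, g -> k, v -> f / _ #: fires at position(s) 9: sodrurgok
2. e -> o, i -> u / B C0 _: no change
surface: sodrurgok

cell RANK=ol, ASPECT=pa:
underlying: sodru-su-di
1. d -> t, g -> k, v -> f / _ #: no change
2. e -> o, i -> u / B C0 _: fires at position(s) 9: sodrusudu
surface: sodrusudu

cell RANK=ra, ASPECT=pa:
underlying: sodru-su-og
1. d -> t, g -> k, v -> f / _ #: fires at position(s) 9: sodrusuok
2. e -> o, i -> u / B C0 _: no change
surface: sodrusuok

cell RANK=ol, ASPECT=gu:
underlying: sodru-rg-di
1. d -> t, g -> k, v -> f / _ #: no change
2. e -> o, i -> u / B C0 _: fires at position(s) 9: sodrurgdu
surface: sodrurgdu


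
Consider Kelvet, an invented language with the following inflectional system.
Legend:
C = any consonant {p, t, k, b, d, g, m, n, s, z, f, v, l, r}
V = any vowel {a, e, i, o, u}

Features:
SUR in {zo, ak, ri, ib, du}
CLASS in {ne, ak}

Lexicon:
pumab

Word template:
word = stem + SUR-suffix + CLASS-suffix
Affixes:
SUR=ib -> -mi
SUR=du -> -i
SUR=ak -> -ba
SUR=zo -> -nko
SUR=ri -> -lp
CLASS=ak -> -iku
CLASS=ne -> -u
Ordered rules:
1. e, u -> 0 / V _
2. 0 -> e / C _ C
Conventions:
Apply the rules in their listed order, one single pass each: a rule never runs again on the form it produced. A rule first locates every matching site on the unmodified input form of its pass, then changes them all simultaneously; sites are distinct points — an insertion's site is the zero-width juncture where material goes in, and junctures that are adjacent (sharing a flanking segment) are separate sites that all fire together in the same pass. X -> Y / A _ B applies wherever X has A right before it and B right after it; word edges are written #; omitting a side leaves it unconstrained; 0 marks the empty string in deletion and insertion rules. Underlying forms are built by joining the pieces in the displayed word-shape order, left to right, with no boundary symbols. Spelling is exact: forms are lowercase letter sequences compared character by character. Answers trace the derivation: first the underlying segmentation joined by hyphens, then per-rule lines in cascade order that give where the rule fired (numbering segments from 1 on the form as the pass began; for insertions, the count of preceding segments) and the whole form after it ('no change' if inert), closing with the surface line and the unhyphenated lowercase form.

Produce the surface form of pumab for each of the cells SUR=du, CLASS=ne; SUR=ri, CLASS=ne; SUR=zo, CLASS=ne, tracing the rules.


cell SUR=du, CLASS=ne:
underlying: pumab-i-u
1. e, u -> 0 / V _: fires at position(s) 7: pumabi
2. 0 -> e / C _ C: no change
surface: pumabi

cell SUR=ri, CLASS=ne:
underlying: pumab-lp-u
1. e, u -> 0 / V _: no change
2. 0 -> e / C _ C: inserts after position(s) 5, 6: pumabelepu
surface: pumabelepu

cell SUR=zo, CLASS=ne:
underlying: pumab-nko-u
1. e, u -> 0 / V _: fires at position(s) 9: pumabnko
2. 0 -> e / C _ C: inserts after position(s) 5, 6: pumabeneko
surface: pumabeneko


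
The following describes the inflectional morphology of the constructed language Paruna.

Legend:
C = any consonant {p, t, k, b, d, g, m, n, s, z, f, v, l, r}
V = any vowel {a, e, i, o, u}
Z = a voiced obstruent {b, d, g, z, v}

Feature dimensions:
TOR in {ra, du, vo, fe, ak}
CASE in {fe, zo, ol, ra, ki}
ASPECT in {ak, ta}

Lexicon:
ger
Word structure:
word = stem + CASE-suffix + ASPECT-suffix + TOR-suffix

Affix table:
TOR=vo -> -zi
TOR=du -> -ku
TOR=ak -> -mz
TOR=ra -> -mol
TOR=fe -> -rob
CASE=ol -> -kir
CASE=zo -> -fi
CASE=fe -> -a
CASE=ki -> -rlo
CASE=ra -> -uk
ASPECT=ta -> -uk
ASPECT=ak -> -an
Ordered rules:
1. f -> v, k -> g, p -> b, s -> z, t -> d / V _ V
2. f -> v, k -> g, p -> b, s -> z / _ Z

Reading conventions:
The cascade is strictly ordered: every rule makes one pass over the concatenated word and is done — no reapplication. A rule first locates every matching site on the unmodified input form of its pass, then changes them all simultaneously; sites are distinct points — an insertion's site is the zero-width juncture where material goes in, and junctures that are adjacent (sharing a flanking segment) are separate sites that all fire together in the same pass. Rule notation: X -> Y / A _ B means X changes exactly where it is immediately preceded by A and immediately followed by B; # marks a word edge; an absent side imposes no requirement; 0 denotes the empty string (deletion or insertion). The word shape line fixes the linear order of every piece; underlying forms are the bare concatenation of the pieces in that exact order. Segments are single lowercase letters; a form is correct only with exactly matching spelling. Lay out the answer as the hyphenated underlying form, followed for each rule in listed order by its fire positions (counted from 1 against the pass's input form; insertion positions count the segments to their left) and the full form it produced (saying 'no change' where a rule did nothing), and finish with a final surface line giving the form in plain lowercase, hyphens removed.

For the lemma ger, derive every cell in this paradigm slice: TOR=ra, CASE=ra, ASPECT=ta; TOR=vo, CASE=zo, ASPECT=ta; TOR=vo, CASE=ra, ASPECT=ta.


cell TOR=ra, CASE=ra, ASPECT=ta:
underlying: ger-uk-uk-mol
1. f -> v, k -> g, p -> b, s -> z, t -> d / V _ V: fires at position(s) 5: gerugukmol
2. f -> v, k -> g, p -> b, s -> z / _ Z: no change
surface: gerugukmol

cell TOR=vo, CASE=zo, ASPECT=ta:
underlying: ger-fi-uk-zi
1. f -> v, k -> g, p -> b, s -> z, t -> d / V _ V: no change
2. f -> v, k -> g, p -> b, s -> z / _ Z: fires at position(s) 7: gerfiugzi
surface: gerfiugzi

cell TOR=vo, CASE=ra, ASPECT=ta:
underlying: ger-uk-uk-zi
1. f -> v, k -> g, p -> b, s -> z, t -> d / V _ V: fires at position(s) 5: gerugukzi
2. f -> v, k -> g, p -> b, s -> z / _ Z: fires at position(s) 7: gerugugzi
surface: gerugugzi


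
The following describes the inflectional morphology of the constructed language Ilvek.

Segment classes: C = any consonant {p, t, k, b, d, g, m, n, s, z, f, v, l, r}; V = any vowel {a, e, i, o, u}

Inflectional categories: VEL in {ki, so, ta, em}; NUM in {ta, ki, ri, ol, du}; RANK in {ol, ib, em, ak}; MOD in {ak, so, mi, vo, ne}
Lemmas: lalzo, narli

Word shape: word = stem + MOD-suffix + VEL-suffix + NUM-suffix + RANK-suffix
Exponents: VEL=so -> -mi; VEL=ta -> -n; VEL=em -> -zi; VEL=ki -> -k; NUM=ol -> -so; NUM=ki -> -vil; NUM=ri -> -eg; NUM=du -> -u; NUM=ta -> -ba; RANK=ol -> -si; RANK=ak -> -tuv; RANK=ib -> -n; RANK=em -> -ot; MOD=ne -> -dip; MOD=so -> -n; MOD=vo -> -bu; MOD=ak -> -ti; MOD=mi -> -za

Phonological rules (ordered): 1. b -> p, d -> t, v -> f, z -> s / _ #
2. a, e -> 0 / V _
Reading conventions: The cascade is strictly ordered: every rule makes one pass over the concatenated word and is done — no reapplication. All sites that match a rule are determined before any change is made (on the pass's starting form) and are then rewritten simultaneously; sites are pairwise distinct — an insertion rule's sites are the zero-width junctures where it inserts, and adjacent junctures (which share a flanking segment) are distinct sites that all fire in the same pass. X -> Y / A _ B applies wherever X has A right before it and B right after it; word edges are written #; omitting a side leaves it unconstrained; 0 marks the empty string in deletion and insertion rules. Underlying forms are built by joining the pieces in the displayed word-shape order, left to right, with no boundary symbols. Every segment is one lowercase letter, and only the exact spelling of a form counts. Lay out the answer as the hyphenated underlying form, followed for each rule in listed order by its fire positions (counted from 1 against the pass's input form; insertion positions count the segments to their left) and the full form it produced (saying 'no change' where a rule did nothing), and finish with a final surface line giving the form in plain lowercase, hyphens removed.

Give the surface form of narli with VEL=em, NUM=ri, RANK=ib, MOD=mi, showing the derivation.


underlying: narli-za-zi-eg-n
1. b -> p, d -> t, v -> f, z -> s / _ #: no change
2. a, e -> 0 / V _: fires at position(s) 10: narlizazign
surface: narlizazign


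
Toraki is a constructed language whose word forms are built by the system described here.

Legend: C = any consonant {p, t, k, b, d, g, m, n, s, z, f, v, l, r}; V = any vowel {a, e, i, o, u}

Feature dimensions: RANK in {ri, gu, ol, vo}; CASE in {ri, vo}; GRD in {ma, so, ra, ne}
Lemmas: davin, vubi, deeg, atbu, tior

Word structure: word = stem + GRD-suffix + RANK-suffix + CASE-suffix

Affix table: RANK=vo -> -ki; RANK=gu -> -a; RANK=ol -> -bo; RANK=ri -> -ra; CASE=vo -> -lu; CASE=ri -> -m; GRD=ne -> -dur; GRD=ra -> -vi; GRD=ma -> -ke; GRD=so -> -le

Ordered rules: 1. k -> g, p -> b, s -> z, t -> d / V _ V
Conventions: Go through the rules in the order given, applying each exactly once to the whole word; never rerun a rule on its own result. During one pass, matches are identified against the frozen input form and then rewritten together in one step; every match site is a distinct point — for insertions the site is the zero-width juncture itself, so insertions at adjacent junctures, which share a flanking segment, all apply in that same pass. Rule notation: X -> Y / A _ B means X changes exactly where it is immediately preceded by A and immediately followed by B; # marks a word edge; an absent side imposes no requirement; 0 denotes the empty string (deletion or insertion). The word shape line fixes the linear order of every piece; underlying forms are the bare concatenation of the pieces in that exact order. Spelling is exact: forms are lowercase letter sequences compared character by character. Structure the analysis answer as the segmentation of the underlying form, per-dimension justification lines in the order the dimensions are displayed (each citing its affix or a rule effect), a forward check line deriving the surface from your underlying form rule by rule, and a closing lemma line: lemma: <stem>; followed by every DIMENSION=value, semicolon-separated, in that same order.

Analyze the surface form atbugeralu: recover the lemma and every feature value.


underlying: atbu-ke-ra-lu
RANK=ri - signalled by the affix -ra
CASE=vo - signalled by the affix -lu
GRD=ma - signalled by the affix -ke
check: atbukeralu -> atbugeralu
lemma: atbu; RANK=ri; CASE=vo; GRD=ma


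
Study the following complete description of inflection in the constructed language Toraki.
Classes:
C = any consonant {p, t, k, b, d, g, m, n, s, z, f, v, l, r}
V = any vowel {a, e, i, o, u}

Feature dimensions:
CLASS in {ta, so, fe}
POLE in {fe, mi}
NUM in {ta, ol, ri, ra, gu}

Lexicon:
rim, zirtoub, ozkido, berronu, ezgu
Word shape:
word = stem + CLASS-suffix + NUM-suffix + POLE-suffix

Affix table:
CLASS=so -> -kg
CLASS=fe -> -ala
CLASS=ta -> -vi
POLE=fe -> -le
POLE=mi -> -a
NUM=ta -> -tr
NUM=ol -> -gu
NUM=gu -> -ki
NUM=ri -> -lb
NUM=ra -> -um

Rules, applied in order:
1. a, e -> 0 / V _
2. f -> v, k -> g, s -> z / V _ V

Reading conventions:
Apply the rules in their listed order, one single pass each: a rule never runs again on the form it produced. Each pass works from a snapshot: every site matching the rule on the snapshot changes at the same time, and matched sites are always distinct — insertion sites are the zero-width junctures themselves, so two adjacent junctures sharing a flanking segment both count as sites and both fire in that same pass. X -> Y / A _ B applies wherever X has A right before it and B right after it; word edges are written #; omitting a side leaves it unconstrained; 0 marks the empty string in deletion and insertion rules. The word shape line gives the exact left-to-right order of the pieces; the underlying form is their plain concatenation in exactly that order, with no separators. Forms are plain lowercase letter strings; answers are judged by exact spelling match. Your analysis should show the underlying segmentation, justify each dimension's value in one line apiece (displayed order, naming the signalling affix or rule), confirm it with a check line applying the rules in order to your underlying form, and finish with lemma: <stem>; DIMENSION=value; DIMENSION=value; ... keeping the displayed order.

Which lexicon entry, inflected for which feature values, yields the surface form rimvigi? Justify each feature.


underlying: rim-vi-ki-a
CLASS=ta - signalled by the affix -vi
POLE=mi - signalled by the affix -a
NUM=gu - signalled by the affix -ki
check: rimvikia -> rimviki -> rimvigi
lemma: rim; CLASS=ta; POLE=mi; NUM=gu


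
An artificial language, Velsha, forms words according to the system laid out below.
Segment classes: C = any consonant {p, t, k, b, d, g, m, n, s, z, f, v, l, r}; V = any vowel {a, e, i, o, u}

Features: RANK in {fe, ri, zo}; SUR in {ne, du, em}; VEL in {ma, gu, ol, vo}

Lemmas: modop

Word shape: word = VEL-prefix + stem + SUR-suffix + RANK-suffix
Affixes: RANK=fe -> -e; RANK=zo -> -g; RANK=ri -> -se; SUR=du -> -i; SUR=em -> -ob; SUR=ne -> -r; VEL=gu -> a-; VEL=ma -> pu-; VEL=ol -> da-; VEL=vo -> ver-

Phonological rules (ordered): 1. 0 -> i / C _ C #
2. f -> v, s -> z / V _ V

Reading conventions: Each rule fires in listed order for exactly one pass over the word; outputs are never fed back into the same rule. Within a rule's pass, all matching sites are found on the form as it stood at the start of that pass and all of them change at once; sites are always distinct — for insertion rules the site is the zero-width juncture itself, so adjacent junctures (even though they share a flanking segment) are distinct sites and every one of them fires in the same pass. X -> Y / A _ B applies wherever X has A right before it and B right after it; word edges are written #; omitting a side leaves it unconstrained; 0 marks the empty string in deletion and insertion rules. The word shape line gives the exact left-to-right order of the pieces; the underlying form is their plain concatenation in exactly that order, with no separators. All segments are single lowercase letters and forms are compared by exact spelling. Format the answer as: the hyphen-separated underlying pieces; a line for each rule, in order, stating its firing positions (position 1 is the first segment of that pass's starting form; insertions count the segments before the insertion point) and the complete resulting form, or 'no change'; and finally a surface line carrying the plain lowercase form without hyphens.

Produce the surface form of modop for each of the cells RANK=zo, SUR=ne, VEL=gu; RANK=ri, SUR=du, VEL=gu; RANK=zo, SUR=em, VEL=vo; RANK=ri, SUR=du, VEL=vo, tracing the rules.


cell RANK=zo, SUR=ne, VEL=gu:
underlying: a-modop-r-g
1. 0 -> i / C _ C #: inserts after position(s) 7: amodoprig
2. f -> v, s -> z / V _ V: no change
surface: amodoprig

cell RANK=ri, SUR=du, VEL=gu:
underlying: a-modop-i-se
1. 0 -> i / C _ C #: no change
2. f -> v, s -> z / V _ V: fires at position(s) 8: amodopize
surface: amodopize

cell RANK=zo, SUR=em, VEL=vo:
underlying: ver-modop-ob-g
1. 0 -> i / C _ C #: inserts after position(s) 10: vermodopobig
2. f -> v, s -> z / V _ V: no change
surface: vermodopobig

cell RANK=ri, SUR=du, VEL=vo:
underlying: ver-modop-i-se
1. 0 -> i / C _ C #: no change
2. f -> v, s -> z / V _ V: fires at position(s) 10: vermodopize
surface: vermodopize


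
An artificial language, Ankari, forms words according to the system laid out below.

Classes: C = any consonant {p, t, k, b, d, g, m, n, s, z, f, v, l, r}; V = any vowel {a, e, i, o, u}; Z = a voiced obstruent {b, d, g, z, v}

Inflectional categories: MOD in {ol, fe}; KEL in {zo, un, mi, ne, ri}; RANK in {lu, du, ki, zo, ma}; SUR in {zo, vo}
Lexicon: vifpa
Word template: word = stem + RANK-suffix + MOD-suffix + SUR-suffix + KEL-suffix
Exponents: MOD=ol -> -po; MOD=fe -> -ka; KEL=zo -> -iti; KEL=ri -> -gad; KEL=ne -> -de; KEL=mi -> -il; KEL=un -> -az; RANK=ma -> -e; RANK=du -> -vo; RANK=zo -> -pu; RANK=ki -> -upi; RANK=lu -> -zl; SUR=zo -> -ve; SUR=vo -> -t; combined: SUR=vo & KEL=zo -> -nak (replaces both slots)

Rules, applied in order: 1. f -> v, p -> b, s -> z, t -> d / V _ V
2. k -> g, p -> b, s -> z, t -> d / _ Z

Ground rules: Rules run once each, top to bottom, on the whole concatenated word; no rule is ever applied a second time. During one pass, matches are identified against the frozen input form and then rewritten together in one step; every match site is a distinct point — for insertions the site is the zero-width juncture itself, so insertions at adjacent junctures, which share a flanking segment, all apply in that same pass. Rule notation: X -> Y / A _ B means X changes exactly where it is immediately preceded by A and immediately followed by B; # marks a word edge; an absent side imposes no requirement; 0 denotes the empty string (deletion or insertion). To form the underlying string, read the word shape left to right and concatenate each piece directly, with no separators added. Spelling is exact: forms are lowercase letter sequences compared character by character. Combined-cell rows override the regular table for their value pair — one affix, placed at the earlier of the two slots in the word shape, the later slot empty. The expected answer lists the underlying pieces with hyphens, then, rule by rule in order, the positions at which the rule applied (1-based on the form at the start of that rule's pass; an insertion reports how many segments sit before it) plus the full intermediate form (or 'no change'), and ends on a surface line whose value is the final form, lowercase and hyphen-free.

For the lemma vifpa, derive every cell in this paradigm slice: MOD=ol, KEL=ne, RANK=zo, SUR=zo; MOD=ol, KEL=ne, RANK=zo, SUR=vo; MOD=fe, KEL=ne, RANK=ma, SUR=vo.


cell MOD=ol, KEL=ne, RANK=zo, SUR=zo:
underlying: vifpa-pu-po-ve-de
1. f -> v, p -> b, s -> z, t -> d / V _ V: fires at position(s) 6, 8: vifpabubovede
2. k -> g, p -> b, s -> z, t -> d / _ Z: no change
surface: vifpabubovede

cell MOD=ol, KEL=ne, RANK=zo, SUR=vo:
underlying: vifpa-pu-po-t-de
1. f -> v, p -> b, s -> z, t -> d / V _ V: fires at position(s) 6, 8: vifpabubotde
2. k -> g, p -> b, s -> z, t -> d / _ Z: fires at position(s) 10: vifpabubodde
surface: vifpabubodde

cell MOD=fe, KEL=ne, RANK=ma, SUR=vo:
underlying: vifpa-e-ka-t-de
1. f -> v, p -> b, s -> z, t -> d / V _ V: no change
2. k -> g, p -> b, s -> z, t -> d / _ Z: fires at position(s) 9: vifpaekadde
surface: vifpaekadde


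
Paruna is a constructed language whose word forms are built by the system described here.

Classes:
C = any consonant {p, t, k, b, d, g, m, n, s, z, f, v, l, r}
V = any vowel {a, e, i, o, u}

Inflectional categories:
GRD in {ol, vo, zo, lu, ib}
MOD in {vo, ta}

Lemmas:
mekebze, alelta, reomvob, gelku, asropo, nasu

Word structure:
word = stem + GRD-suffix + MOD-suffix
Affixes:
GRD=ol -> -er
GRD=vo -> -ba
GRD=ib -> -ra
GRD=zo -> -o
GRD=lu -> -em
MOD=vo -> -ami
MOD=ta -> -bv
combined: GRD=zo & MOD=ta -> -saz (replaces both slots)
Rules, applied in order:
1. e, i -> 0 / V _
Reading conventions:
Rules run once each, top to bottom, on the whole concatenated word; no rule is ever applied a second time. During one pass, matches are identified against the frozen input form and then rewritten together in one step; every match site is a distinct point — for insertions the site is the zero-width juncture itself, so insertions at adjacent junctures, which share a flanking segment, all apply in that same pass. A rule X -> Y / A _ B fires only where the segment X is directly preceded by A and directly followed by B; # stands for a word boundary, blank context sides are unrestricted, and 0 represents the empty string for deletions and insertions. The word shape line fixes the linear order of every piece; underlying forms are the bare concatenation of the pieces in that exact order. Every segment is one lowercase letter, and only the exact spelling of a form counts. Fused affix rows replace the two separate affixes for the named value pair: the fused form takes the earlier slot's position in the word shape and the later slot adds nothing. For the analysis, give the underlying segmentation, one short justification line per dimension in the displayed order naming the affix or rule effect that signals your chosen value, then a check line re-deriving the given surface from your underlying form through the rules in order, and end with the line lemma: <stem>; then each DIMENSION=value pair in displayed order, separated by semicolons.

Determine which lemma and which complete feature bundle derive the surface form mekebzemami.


underlying: mekebze-em-ami
GRD=lu - signalled by the affix -em
MOD=vo - signalled by the affix -ami
check: mekebzeemami -> mekebzemami
lemma: mekebze; GRD=lu; MOD=vo


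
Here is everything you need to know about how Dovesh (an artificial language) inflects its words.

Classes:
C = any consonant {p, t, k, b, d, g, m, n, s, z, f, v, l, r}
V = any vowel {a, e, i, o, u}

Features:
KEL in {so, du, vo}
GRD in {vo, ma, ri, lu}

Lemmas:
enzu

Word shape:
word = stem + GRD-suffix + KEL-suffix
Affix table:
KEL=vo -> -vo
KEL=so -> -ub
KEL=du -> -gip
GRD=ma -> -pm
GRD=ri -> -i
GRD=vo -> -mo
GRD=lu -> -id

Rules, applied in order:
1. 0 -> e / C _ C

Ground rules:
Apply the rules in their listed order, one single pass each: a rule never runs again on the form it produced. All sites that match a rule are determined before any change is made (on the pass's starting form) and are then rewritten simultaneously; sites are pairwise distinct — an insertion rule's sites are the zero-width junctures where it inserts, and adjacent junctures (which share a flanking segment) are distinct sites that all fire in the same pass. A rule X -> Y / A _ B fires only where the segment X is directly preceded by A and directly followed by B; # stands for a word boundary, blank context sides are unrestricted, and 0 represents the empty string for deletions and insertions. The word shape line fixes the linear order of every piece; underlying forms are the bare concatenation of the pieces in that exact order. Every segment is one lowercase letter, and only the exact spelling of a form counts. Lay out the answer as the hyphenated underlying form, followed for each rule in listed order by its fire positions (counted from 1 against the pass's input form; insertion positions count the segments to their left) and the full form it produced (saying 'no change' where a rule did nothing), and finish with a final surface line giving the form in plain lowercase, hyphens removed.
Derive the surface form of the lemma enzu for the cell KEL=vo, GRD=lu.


underlying: enzu-id-vo
1. 0 -> e / C _ C: inserts after position(s) 2, 6: enezuidevo
surface: enezuidevo


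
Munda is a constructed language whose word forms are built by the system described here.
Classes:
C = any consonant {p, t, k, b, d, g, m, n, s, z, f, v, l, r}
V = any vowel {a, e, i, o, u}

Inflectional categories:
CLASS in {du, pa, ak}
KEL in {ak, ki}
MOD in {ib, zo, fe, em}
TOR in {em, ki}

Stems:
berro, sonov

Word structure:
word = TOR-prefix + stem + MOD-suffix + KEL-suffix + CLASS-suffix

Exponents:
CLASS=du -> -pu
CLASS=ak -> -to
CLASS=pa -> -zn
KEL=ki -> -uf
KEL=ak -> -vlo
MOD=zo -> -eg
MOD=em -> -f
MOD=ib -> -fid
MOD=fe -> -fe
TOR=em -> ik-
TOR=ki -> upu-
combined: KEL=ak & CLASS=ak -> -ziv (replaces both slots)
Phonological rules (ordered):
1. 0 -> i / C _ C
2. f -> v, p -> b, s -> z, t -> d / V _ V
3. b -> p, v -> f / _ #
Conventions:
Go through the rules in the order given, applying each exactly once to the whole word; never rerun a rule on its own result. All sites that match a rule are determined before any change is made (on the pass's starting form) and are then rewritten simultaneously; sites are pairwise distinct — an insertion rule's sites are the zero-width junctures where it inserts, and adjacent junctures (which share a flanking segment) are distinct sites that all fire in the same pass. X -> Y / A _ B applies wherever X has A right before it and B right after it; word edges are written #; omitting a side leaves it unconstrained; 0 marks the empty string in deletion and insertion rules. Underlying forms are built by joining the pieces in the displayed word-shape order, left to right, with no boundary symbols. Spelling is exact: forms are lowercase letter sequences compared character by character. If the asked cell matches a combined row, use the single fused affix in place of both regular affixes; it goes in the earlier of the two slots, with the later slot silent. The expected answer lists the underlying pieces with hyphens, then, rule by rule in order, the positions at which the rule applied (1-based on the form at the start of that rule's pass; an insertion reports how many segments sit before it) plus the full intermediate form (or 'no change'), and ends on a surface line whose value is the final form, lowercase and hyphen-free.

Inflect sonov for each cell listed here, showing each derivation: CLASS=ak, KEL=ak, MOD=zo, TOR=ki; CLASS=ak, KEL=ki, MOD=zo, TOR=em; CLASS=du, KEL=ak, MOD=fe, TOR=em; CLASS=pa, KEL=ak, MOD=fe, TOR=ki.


cell CLASS=ak, KEL=ak, MOD=zo, TOR=ki:
underlying: upu-sonov-eg-ziv
1. 0 -> i / C _ C: inserts after position(s) 10: upusonovegiziv
2. f -> v, p -> b, s -> z, t -> d / V _ V: fires at position(s) 2, 4: ubuzonovegiziv
3. b -> p, v -> f / _ #: fires at position(s) 14: ubuzonovegizif
surface: ubuzonovegizif

cell CLASS=ak, KEL=ki, MOD=zo, TOR=em:
underlying: ik-sonov-eg-uf-to
1. 0 -> i / C _ C: inserts after position(s) 2, 11: ikisonovegufito
2. f -> v, p -> b, s -> z, t -> d / V _ V: fires at position(s) 4, 12, 14: ikizonoveguvido
3. b -> p, v -> f / _ #: no change
surface: ikizonoveguvido

cell CLASS=du, KEL=ak, MOD=fe, TOR=em:
underlying: ik-sonov-fe-vlo-pu
1. 0 -> i / C _ C: inserts after position(s) 2, 7, 10: ikisonovifevilopu
2. f -> v, p -> b, s -> z, t -> d / V _ V: fires at position(s) 4, 10, 16: ikizonovivevilobu
3. b -> p, v -> f / _ #: no change
surface: ikizonovivevilobu

cell CLASS=pa, KEL=ak, MOD=fe, TOR=ki:
underlying: upu-sonov-fe-vlo-zn
1. 0 -> i / C _ C: inserts after position(s) 8, 11, 14: upusonovifevilozin
2. f -> v, p -> b, s -> z, t -> d / V _ V: fires at position(s) 2, 4, 10: ubuzonovivevilozin
3. b -> p, v -> f / _ #: no change
surface: ubuzonovivevilozin


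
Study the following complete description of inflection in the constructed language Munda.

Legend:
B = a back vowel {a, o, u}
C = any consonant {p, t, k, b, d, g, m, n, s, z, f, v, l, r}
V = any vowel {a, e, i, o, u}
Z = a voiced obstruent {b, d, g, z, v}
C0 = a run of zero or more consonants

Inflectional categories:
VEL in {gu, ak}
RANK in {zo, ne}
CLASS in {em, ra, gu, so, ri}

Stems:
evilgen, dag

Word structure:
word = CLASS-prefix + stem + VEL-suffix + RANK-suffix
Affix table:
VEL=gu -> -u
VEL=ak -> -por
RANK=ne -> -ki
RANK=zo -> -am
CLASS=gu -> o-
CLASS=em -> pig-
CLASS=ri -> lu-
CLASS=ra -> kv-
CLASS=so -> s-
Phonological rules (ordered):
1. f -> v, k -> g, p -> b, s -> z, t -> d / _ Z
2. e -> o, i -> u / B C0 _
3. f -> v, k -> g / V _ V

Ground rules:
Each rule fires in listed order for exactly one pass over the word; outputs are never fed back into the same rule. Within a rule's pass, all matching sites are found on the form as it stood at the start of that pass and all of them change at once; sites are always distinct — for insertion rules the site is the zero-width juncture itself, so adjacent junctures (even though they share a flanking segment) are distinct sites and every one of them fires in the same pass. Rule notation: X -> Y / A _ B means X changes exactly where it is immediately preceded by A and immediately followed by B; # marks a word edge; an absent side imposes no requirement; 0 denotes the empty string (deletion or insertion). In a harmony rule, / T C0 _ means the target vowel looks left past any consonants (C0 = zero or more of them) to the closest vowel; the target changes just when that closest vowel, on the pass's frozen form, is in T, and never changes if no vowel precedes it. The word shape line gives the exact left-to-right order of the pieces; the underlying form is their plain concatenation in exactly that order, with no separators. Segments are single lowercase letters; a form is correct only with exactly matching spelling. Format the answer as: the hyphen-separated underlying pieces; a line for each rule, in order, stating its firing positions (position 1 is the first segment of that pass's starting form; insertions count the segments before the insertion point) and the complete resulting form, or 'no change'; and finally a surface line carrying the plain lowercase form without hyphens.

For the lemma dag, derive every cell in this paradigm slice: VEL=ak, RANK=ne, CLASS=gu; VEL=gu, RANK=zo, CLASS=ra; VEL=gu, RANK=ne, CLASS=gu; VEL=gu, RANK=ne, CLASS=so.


cell VEL=ak, RANK=ne, CLASS=gu:
underlying: o-dag-por-ki
1. f -> v, k -> g, p -> b, s -> z, t -> d / _ Z: no change
2. e -> o, i -> u / B C0 _: fires at position(s) 9: odagporku
3. f -> v, k -> g / V _ V: no change
surface: odagporku

cell VEL=gu, RANK=zo, CLASS=ra:
underlying: kv-dag-u-am
1. f -> v, k -> g, p -> b, s -> z, t -> d / _ Z: fires at position(s) 1: gvdaguam
2. e -> o, i -> u / B C0 _: no change
3. f -> v, k -> g / V _ V: no change
surface: gvdaguam

cell VEL=gu, RANK=ne, CLASS=gu:
underlying: o-dag-u-ki
1. f -> v, k -> g, p -> b, s -> z, t -> d / _ Z: no change
2. e -> o, i -> u / B C0 _: fires at position(s) 7: odaguku
3. f -> v, k -> g / V _ V: fires at position(s) 6: odagugu
surface: odagugu

cell VEL=gu, RANK=ne, CLASS=so:
underlying: s-dag-u-ki
1. f -> v, k -> g, p -> b, s -> z, t -> d / _ Z: fires at position(s) 1: zdaguki
2. e -> o, i -> u / B C0 _: fires at position(s) 7: zdaguku
3. f -> v, k -> g / V _ V: fires at position(s) 6: zdagugu
surface: zdagugu


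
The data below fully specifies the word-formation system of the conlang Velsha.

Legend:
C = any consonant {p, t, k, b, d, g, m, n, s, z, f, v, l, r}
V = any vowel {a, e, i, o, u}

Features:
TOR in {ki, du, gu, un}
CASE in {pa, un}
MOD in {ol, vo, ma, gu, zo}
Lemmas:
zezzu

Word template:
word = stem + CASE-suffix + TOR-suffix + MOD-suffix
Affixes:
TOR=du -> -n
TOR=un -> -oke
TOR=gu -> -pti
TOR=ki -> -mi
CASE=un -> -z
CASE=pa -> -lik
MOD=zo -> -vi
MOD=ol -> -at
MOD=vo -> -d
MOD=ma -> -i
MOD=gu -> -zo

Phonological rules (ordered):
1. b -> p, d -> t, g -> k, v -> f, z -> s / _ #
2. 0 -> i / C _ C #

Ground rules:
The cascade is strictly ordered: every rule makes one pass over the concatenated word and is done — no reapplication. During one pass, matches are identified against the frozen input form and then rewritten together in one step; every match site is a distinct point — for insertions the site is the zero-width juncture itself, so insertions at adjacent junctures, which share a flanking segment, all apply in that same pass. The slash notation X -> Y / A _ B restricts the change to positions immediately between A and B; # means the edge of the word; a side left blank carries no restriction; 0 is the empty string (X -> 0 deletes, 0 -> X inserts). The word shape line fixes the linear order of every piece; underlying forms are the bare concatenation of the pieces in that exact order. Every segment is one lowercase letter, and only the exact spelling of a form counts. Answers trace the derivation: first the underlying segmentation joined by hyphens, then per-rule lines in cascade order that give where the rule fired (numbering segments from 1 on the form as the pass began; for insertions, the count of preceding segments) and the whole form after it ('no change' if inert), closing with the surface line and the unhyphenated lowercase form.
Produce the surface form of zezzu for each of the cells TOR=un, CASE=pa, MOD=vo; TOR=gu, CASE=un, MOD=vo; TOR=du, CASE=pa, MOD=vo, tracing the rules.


cell TOR=un, CASE=pa, MOD=vo:
underlying: zezzu-lik-oke-d
1. b -> p, d -> t, g -> k, v -> f, z -> s / _ #: fires at position(s) 12: zezzulikoket
2. 0 -> i / C _ C #: no change
surface: zezzulikoket

cell TOR=gu, CASE=un, MOD=vo:
underlying: zezzu-z-pti-d
1. b -> p, d -> t, g -> k, v -> f, z -> s / _ #: fires at position(s) 10: zezzuzptit
2. 0 -> i / C _ C #: no change
surface: zezzuzptit

cell TOR=du, CASE=pa, MOD=vo:
underlying: zezzu-lik-n-d
1. b -> p, d -> t, g -> k, v -> f, z -> s / _ #: fires at position(s) 10: zezzuliknt
2. 0 -> i / C _ C #: inserts after position(s) 9: zezzuliknit
surface: zezzuliknit


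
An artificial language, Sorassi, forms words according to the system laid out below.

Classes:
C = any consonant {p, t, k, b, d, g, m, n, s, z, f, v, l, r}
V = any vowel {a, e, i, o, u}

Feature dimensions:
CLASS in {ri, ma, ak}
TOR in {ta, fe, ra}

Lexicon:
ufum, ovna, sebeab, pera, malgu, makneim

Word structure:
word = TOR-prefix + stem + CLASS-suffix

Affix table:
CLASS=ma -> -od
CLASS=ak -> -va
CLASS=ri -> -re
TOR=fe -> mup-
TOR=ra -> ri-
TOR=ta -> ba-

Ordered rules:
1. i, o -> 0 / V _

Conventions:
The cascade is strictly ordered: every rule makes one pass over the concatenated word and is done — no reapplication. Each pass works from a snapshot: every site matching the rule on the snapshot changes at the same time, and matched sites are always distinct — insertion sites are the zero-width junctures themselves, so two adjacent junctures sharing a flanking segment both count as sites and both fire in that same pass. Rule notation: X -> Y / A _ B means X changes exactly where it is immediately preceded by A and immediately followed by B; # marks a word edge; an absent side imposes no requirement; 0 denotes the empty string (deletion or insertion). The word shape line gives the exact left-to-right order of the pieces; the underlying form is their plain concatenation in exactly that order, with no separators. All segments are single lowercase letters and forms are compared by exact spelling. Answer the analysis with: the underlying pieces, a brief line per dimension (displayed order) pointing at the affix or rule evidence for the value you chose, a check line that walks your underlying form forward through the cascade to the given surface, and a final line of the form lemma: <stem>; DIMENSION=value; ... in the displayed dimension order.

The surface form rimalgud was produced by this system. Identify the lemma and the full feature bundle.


underlying: ri-malgu-od
CLASS=ma - signalled by the affix -od
TOR=ra - signalled by the affix ri-
check: rimalguod -> rimalgud
lemma: malgu; CLASS=ma; TOR=ra


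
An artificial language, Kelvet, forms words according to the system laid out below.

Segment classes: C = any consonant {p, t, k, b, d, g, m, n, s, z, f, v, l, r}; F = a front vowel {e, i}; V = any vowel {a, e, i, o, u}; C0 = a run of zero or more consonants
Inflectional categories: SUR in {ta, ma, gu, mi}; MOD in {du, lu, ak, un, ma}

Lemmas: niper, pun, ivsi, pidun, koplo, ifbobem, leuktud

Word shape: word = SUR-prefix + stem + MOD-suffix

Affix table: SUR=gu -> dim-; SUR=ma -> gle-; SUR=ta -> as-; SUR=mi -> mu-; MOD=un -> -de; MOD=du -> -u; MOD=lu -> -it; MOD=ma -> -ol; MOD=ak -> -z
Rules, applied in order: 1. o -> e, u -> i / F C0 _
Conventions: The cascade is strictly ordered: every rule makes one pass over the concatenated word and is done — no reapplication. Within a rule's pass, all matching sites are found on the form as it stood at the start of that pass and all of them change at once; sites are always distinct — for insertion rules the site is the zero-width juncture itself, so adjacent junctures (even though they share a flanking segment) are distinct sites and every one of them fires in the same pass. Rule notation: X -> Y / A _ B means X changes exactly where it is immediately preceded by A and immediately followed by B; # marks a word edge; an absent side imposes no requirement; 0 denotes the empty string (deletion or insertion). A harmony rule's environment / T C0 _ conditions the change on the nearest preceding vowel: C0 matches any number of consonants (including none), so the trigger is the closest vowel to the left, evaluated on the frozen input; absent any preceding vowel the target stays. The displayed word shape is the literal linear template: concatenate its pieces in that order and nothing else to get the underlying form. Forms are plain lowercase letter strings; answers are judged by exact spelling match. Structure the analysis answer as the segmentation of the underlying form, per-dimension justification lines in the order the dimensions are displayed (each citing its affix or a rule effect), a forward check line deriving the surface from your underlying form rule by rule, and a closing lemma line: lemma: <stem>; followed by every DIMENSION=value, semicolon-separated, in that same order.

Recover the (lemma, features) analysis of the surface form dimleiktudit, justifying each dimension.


underlying: dim-leuktud-it
SUR=gu - signalled by the affix dim-
MOD=lu - signalled by the affix -it
check: dimleuktudit -> dimleiktudit
lemma: leuktud; SUR=gu; MOD=lu
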